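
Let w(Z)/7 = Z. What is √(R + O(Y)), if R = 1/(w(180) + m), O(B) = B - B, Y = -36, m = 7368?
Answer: √2157/4314 ≈ 0.010766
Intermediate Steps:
w(Z) = 7*Z
O(B) = 0
R = 1/8628 (R = 1/(7*180 + 7368) = 1/(1260 + 7368) = 1/8628 ≈ 0.00011590)
√(R + O(Y)) = √(1/8628 + 0) = √(1/8628) = √2157/4314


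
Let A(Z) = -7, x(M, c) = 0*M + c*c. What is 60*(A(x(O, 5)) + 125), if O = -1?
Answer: 7080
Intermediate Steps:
x(M, c) = c² (x(M, c) = 0 + c² = c²)
60*(A(x(O, 5)) + 125) = 60*(-7 + 125) = 60*118 = 7080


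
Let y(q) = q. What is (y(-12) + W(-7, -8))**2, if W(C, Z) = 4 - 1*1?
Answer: 81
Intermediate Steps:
W(C, Z) = 3 (W(C, Z) = 4 - 1 = 3)
(y(-12) + W(-7, -8))**2 = (-12 + 3)**2 = (-9)**2 = 81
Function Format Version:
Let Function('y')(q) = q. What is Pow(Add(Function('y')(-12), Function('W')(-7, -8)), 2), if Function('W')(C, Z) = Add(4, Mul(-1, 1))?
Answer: 81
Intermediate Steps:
Function('W')(C, Z) = 3 (Function('W')(C, Z) = Add(4, -1) = 3)
Pow(Add(Function('y')(-12), Function('W')(-7, -8)), 2) = Pow(Add(-12, 3), 2) = Pow(-9, 2) = 81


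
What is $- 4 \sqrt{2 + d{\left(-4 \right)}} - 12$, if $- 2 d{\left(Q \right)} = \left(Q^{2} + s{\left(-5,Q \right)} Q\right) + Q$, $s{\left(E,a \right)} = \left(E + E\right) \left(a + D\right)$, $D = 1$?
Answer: $-12 - 8 \sqrt{14} \approx -41.933$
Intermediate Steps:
$s{\left(E,a \right)} = 2 E \left(1 + a\right)$ ($s{\left(E,a \right)} = \left(E + E\right) \left(a + 1\right) = 2 E \left(1 + a\right)$)
$d{\left(Q \right)} = - \frac{Q}{2} - \frac{Q^{2}}{2} - \frac{Q \left(-10 - 10 Q\right)}{2}$ ($d{\left(Q \right)} = - \frac{\left(Q^{2} + 2 \left(-5\right) \left(1 + Q\right) Q\right) + Q}{2} = - \frac{\left(Q^{2} + \left(-10 - 10 Q\right) Q\right) + Q}{2} = - \frac{\left(Q^{2} + Q \left(-10 - 10 Q\right)\right) + Q}{2} = - \frac{Q + Q^{2} + Q \left(-10 - 10 Q\right)}{2} = - \frac{Q}{2} - \frac{Q^{2}}{2} - \frac{Q \left(-10 - 10 Q\right)}{2}$)
$- 4 \sqrt{2 + d{\left(-4 \right)}} - 12 = - 4 \sqrt{2 + \frac{9}{2} \left(-4\right) \left(1 - 4\right)} - 12 = - 4 \sqrt{2 + \frac{9}{2} \left(-4\right) \left(-3\right)} - 12 = - 4 \sqrt{2 + 54} - 12 = - 4 \sqrt{56} - 12 = - 4 \cdot 2 \sqrt{14} - 12 = - 8 \sqrt{14} - 12 = -12 - 8 \sqrt{14}$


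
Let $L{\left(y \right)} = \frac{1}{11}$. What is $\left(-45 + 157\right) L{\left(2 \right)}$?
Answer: $\frac{112}{11} \approx 10.182$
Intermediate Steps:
$L{\left(y \right)} = \frac{1}{11}$
$\left(-45 + 157\right) L{\left(2 \right)} = \left(-45 + 157\right) \frac{1}{11} = 112 \cdot \frac{1}{11} = \frac{112}{11}$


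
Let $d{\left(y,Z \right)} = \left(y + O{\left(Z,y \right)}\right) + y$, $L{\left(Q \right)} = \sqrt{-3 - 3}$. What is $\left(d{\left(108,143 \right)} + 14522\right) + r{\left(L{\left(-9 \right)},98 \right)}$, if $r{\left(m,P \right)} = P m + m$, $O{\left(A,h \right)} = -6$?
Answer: $14732 + 99 i \sqrt{6} \approx 14732.0 + 242.5 i$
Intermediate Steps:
$L{\left(Q \right)} = i \sqrt{6}$ ($L{\left(Q \right)} = \sqrt{-6} = i \sqrt{6}$)
$r{\left(m,P \right)} = m + P m$
$d{\left(y,Z \right)} = -6 + 2 y$ ($d{\left(y,Z \right)} = \left(y - 6\right) + y = \left(-6 + y\right) + y = -6 + 2 y$)
$\left(d{\left(108,143 \right)} + 14522\right) + r{\left(L{\left(-9 \right)},98 \right)} = \left(\left(-6 + 2 \cdot 108\right) + 14522\right) + i \sqrt{6} \left(1 + 98\right) = \left(\left(-6 + 216\right) + 14522\right) + i \sqrt{6} \cdot 99 = \left(210 + 14522\right) + 99 i \sqrt{6} = 14732 + 99 i \sqrt{6}$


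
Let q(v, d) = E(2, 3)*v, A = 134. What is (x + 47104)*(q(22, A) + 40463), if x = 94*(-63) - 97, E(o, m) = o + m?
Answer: 1666941705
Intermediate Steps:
E(o, m) = m + o
x = -6019 (x = -5922 - 97 = -6019)
q(v, d) = 5*v (q(v, d) = (3 + 2)*v = 5*v)
(x + 47104)*(q(22, A) + 40463) = (-6019 + 47104)*(5*22 + 40463) = 41085*(110 + 40463) = 41085*40573 = 1666941705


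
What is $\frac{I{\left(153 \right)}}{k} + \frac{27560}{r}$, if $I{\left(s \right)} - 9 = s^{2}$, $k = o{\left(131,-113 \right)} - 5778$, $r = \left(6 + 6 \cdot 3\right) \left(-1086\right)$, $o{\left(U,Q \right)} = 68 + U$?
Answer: $- \frac{95515499}{18176382} \approx -5.2549$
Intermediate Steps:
$r = -26064$ ($r = \left(6 + 18\right) \left(-1086\right) = 24 \left(-1086\right) = -26064$)
$k = -5579$ ($k = \left(68 + 131\right) - 5778 = 199 - 5778 = -5579$)
$I{\left(s \right)} = 9 + s^{2}$
$\frac{I{\left(153 \right)}}{k} + \frac{27560}{r} = \frac{9 + 153^{2}}{-5579} + \frac{27560}{-26064} = \left(9 + 23409\right) \left(- \frac{1}{5579}\right) + 27560 \left(- \frac{1}{26064}\right) = 23418 \left(- \frac{1}{5579}\right) - \frac{3445}{3258} = - \frac{23418}{5579} - \frac{3445}{3258} = - \frac{95515499}{18176382}$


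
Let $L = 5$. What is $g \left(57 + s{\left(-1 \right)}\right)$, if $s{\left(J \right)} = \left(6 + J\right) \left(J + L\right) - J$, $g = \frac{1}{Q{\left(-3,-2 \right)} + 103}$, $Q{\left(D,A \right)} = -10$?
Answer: $\frac{26}{31} \approx 0.83871$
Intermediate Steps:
$g = \frac{1}{93}$ ($g = \frac{1}{-10 + 103} = \frac{1}{93} \approx 0.010753$)
$s{\left(J \right)} = - J + \left(5 + J\right) \left(6 + J\right)$ ($s{\left(J \right)} = \left(6 + J\right) \left(J + 5\right) - J = \left(6 + J\right) \left(5 + J\right) - J = \left(5 + J\right) \left(6 + J\right) - J = - J + \left(5 + J\right) \left(6 + J\right)$)
$g \left(57 + s{\left(-1 \right)}\right) = \frac{57 + \left(30 + \left(-1\right)^{2} + 10 \left(-1\right)\right)}{93} = \frac{57 + \left(30 + 1 - 10\right)}{93} = \frac{57 + 21}{93} = \frac{1}{93} \cdot 78 = \frac{26}{31}$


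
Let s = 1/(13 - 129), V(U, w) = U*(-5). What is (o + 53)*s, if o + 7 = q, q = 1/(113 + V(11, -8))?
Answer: -2669/6728 ≈ -0.39670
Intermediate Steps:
V(U, w) = -5*U
q = 1/58 (q = 1/(113 - 5*11) = 1/(113 - 55) = 1/58 ≈ 0.017241)
o = -405/58 (o = -7 + 1/58 = -405/58 ≈ -6.9828)
s = -1/116 (s = 1/(-116) = -1/116 ≈ -0.0086207)
(o + 53)*s = (-405/58 + 53)*(-1/116) = (2669/58)*(-1/116) = -2669/6728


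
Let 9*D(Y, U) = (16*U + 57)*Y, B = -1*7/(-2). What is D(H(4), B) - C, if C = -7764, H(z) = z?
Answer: 70328/9 ≈ 7814.2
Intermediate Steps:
B = 7/2 (B = -7*(-½) = 7/2 ≈ 3.5000)
D(Y, U) = Y*(57 + 16*U)/9 (D(Y, U) = ((16*U + 57)*Y)/9 = ((57 + 16*U)*Y)/9 = (Y*(57 + 16*U))/9 = Y*(57 + 16*U)/9)
D(H(4), B) - C = (⅑)*4*(57 + 16*(7/2)) - 1*(-7764) = (⅑)*4*(57 + 56) + 7764 = (⅑)*4*113 + 7764 = 452/9 + 7764 = 70328/9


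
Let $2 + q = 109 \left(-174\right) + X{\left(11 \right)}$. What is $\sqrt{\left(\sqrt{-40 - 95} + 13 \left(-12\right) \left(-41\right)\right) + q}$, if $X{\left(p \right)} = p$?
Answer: $\sqrt{-12561 + 3 i \sqrt{15}} \approx 0.0518 + 112.08 i$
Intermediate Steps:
$q = -18957$ ($q = -2 + \left(109 \left(-174\right) + 11\right) = -2 + \left(-18966 + 11\right) = -2 - 18955 = -18957$)
$\sqrt{\left(\sqrt{-40 - 95} + 13 \left(-12\right) \left(-41\right)\right) + q} = \sqrt{\left(\sqrt{-40 - 95} + 13 \left(-12\right) \left(-41\right)\right) - 18957} = \sqrt{\left(\sqrt{-135} - -6396\right) - 18957} = \sqrt{\left(3 i \sqrt{15} + 6396\right) - 18957} = \sqrt{\left(6396 + 3 i \sqrt{15}\right) - 18957} = \sqrt{-12561 + 3 i \sqrt{15}}$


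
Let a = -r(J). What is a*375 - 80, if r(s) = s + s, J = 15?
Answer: -11330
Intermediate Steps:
r(s) = 2*s
a = -30 (a = -2*15 = -1*30 = -30)
a*375 - 80 = -30*375 - 80 = -11250 - 80 = -11330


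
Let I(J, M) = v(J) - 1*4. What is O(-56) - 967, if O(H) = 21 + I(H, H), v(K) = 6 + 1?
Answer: -943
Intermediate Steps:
v(K) = 7
I(J, M) = 3 (I(J, M) = 7 - 1*4 = 7 - 4 = 3)
O(H) = 24 (O(H) = 21 + 3 = 24)
O(-56) - 967 = 24 - 967 = -943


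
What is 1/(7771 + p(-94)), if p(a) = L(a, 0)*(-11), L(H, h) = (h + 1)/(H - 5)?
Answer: 9/69940 ≈ 0.00012868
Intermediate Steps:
L(H, h) = (1 + h)/(-5 + H)
p(a) = -11/(-5 + a) (p(a) = ((1 + 0)/(-5 + a))*(-11) = (1/(-5 + a))*(-11) = -11/(-5 + a))
1/(7771 + p(-94)) = 1/(7771 - 11/(-5 - 94)) = 1/(7771 - 11/(-99)) = 1/(7771 - 11*(-1/99)) = 1/(7771 + 1/9) = 1/(69940/9) = 9/69940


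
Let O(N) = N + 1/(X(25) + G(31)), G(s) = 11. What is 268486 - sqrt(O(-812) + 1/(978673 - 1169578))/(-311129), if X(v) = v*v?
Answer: 268486 + I*sqrt(36945284779533845)/2098661554990 ≈ 2.6849e+5 + 9.1588e-5*I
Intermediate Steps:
X(v) = v**2
O(N) = 1/636 + N (O(N) = N + 1/(25**2 + 11) = N + 1/(625 + 11) = N + 1/636 = 1/636 + N)
268486 - sqrt(O(-812) + 1/(978673 - 1169578))/(-311129) = 268486 - sqrt((1/636 - 812) + 1/(978673 - 1169578))/(-311129) = 268486 - sqrt(-516431/636 + 1/(-190905))*(-1)/311129 = 268486 - sqrt(-516431/636 - 1/190905)*(-1)/311129 = 268486 - sqrt(-10954362299/13490620)*(-1)/311129 = 268486 - I*sqrt(36945284779533845)/6745310*(-1)/311129 = 268486 - (-1)*I*sqrt(36945284779533845)/2098661554990 = 268486 + I*sqrt(36945284779533845)/2098661554990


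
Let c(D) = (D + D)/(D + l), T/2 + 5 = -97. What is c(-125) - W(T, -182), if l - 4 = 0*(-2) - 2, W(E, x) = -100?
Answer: 12550/123 ≈ 102.03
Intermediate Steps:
T = -204 (T = -10 + 2*(-97) = -10 - 194 = -204)
l = 2 (l = 4 + (0*(-2) - 2) = 4 + (0 - 2) = 4 - 2 = 2)
c(D) = 2*D/(2 + D) (c(D) = (D + D)/(D + 2) = (2*D)/(2 + D) = 2*D/(2 + D))
c(-125) - W(T, -182) = 2*(-125)/(2 - 125) - 1*(-100) = 2*(-125)/(-123) + 100 = 2*(-125)*(-1/123) + 100 = 250/123 + 100 = 12550/123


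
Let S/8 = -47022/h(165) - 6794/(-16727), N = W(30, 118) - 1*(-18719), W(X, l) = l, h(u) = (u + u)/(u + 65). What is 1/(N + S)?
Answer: -4279/1041264797 ≈ -4.1094e-6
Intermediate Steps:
h(u) = 2*u/(65 + u) (h(u) = (2*u)/(65 + u) = 2*u/(65 + u))
N = 18837 (N = 118 - 1*(-18719) = 118 + 18719 = 18837)
S = -1121868320/4279 (S = 8*(-47022/(2*165/(65 + 165)) - 6794/(-16727)) = 8*(-47022/(2*165/230) - 6794*(-1/16727)) = 8*(-47022/(2*165*(1/230)) + 158/389) = 8*(-47022/33/23 + 158/389) = 8*(-47022*23/33 + 158/389) = 8*(-360502/11 + 158/389) = 8*(-140233540/4279) = -1121868320/4279 ≈ -2.6218e+5)
1/(N + S) = 1/(18837 - 1121868320/4279) = 1/(-1041264797/4279) = -4279/1041264797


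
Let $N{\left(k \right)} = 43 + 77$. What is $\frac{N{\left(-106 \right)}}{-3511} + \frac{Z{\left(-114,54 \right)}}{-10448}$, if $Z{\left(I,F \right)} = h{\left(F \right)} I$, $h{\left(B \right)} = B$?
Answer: $\frac{5089989}{9170732} \approx 0.55503$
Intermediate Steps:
$Z{\left(I,F \right)} = F I$
$N{\left(k \right)} = 120$
$\frac{N{\left(-106 \right)}}{-3511} + \frac{Z{\left(-114,54 \right)}}{-10448} = \frac{120}{-3511} + \frac{54 \left(-114\right)}{-10448} = 120 \left(- \frac{1}{3511}\right) - - \frac{1539}{2612} = - \frac{120}{3511} + \frac{1539}{2612} = \frac{5089989}{9170732}$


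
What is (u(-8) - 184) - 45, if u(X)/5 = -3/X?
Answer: -1817/8 ≈ -227.13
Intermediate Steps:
u(X) = -15/X (u(X) = 5*(-3/X) = -15/X)
(u(-8) - 184) - 45 = (-15/(-8) - 184) - 45 = (-15*(-⅛) - 184) - 45 = (15/8 - 184) - 45 = -1457/8 - 45 = -1817/8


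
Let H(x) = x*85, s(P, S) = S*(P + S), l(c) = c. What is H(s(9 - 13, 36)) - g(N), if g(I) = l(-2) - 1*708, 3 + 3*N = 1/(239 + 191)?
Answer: 98630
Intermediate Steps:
H(x) = 85*x
N = -1289/1290 (N = -1 + 1/(3*(239 + 191)) = -1 + (1/3)/430 = -1 + (1/3)*(1/430) = -1 + 1/1290 = -1289/1290 ≈ -0.99922)
g(I) = -710 (g(I) = -2 - 1*708 = -2 - 708 = -710)
H(s(9 - 13, 36)) - g(N) = 85*(36*((9 - 13) + 36)) - 1*(-710) = 85*(36*(-4 + 36)) + 710 = 85*(36*32) + 710 = 85*1152 + 710 = 97920 + 710 = 98630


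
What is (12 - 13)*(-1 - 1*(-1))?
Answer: 0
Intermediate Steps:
(12 - 13)*(-1 - 1*(-1)) = -(-1 + 1) = -1*0 = 0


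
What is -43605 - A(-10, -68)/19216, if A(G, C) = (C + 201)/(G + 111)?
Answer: -84629281813/1940816 ≈ -43605.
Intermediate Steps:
A(G, C) = (201 + C)/(111 + G)
-43605 - A(-10, -68)/19216 = -43605 - (201 - 68)/(111 - 10)/19216 = -43605 - 133/101/19216 = -43605 - (1/101)*133/19216 = -43605 - 133/(101*19216) = -43605 - 1*133/1940816 = -43605 - 133/1940816 = -84629281813/1940816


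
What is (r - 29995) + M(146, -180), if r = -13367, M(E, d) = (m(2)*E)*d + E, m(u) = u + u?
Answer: -148336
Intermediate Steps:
m(u) = 2*u
M(E, d) = E + 4*E*d (M(E, d) = ((2*2)*E)*d + E = (4*E)*d + E = 4*E*d + E = E + 4*E*d)
(r - 29995) + M(146, -180) = (-13367 - 29995) + 146*(1 + 4*(-180)) = -43362 + 146*(1 - 720) = -43362 + 146*(-719) = -43362 - 104974 = -148336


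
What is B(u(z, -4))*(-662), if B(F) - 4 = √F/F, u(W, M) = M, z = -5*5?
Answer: -2648 + 331*I ≈ -2648.0 + 331.0*I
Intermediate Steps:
z = -25
B(F) = 4 + F^(-½) (B(F) = 4 + √F/F = 4 + F^(-½))
B(u(z, -4))*(-662) = (4 + (-4)^(-½))*(-662) = (4 - I/2)*(-662) = -2648 + 331*I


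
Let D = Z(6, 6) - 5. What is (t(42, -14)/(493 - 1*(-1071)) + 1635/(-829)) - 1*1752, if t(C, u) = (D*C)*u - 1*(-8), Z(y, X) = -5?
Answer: -24665675/14093 ≈ -1750.2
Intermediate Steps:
D = -10 (D = -5 - 5 = -10)
t(C, u) = 8 - 10*C*u (t(C, u) = (-10*C)*u - 1*(-8) = -10*C*u + 8 = 8 - 10*C*u)
(t(42, -14)/(493 - 1*(-1071)) + 1635/(-829)) - 1*1752 = ((8 - 10*42*(-14))/(493 - 1*(-1071)) + 1635/(-829)) - 1*1752 = ((8 + 5880)/(493 + 1071) + 1635*(-1/829)) - 1752 = (5888/1564 - 1635/829) - 1752 = (5888*(1/1564) - 1635/829) - 1752 = (64/17 - 1635/829) - 1752 = 25261/14093 - 1752 = -24665675/14093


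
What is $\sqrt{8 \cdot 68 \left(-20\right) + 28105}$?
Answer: $5 \sqrt{689} \approx 131.24$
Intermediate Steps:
$\sqrt{8 \cdot 68 \left(-20\right) + 28105} = \sqrt{8 \left(-1360\right) + 28105} = \sqrt{-10880 + 28105} = \sqrt{17225} = 5 \sqrt{689}$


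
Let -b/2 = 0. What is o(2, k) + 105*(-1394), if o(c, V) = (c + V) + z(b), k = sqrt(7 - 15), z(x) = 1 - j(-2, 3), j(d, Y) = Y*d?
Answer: -146361 + 2*I*sqrt(2) ≈ -1.4636e+5 + 2.8284*I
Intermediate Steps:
b = 0 (b = -2*0 = 0)
z(x) = 7 (z(x) = 1 - 3*(-2) = 1 - 1*(-6) = 1 + 6 = 7)
k = 2*I*sqrt(2) (k = sqrt(-8) = 2*I*sqrt(2) ≈ 2.8284*I)
o(c, V) = 7 + V + c (o(c, V) = (c + V) + 7 = (V + c) + 7 = 7 + V + c)
o(2, k) + 105*(-1394) = (7 + 2*I*sqrt(2) + 2) + 105*(-1394) = (9 + 2*I*sqrt(2)) - 146370 = -146361 + 2*I*sqrt(2)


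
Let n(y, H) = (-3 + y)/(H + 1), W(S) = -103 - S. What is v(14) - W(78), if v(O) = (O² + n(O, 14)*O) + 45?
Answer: 6484/15 ≈ 432.27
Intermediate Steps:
n(y, H) = (-3 + y)/(1 + H)
v(O) = 45 + O² + O*(-⅕ + O/15) (v(O) = (O² + ((-3 + O)/(1 + 14))*O) + 45 = (O² + ((-3 + O)/15)*O) + 45 = (O² + (-⅕ + O/15)*O) + 45 = (O² + O*(-⅕ + O/15)) + 45 = 45 + O² + O*(-⅕ + O/15))
v(14) - W(78) = (45 - ⅕*14 + (16/15)*14²) - (-103 - 1*78) = (45 - 14/5 + (16/15)*196) - (-103 - 78) = (45 - 14/5 + 3136/15) - 1*(-181) = 3769/15 + 181 = 6484/15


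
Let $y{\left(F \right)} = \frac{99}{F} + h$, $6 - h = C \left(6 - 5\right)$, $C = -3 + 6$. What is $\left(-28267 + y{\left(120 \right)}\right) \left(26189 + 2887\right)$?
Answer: $- \frac{8217800763}{10} \approx -8.2178 \cdot 10^{8}$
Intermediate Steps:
$C = 3$
$h = 3$ ($h = 6 - 3 \left(6 - 5\right) = 6 - 3 \cdot 1 = 6 - 3 = 3$)
$y{\left(F \right)} = 3 + \frac{99}{F}$ ($y{\left(F \right)} = \frac{99}{F} + 3 = 3 + \frac{99}{F}$)
$\left(-28267 + y{\left(120 \right)}\right) \left(26189 + 2887\right) = \left(-28267 + \left(3 + \frac{99}{120}\right)\right) \left(26189 + 2887\right) = \left(-28267 + \left(3 + 99 \cdot \frac{1}{120}\right)\right) 29076 = \left(-28267 + \left(3 + \frac{33}{40}\right)\right) 29076 = \left(-28267 + \frac{153}{40}\right) 29076 = \left(- \frac{1130527}{40}\right) 29076 = - \frac{8217800763}{10}$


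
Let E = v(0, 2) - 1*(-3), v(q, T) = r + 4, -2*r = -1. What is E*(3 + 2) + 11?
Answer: 97/2 ≈ 48.500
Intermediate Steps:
r = 1/2 (r = -1/2*(-1) = 1/2 ≈ 0.50000)
v(q, T) = 9/2 (v(q, T) = 1/2 + 4 = 9/2)
E = 15/2 (E = 9/2 - 1*(-3) = 9/2 + 3 = 15/2 ≈ 7.5000)
E*(3 + 2) + 11 = 15*(3 + 2)/2 + 11 = (15/2)*5 + 11 = 75/2 + 11 = 97/2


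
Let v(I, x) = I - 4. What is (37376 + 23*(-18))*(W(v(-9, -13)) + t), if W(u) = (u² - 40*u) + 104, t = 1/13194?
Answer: 193363801483/6597 ≈ 2.9311e+7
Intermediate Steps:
v(I, x) = -4 + I
t = 1/13194 ≈ 7.5792e-5
W(u) = 104 + u² - 40*u
(37376 + 23*(-18))*(W(v(-9, -13)) + t) = (37376 + 23*(-18))*((104 + (-4 - 9)² - 40*(-4 - 9)) + 1/13194) = (37376 - 414)*((104 + (-13)² - 40*(-13)) + 1/13194) = 36962*((104 + 169 + 520) + 1/13194) = 36962*(793 + 1/13194) = 36962*(10462843/13194) = 193363801483/6597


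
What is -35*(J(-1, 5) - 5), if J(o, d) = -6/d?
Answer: 217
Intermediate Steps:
-35*(J(-1, 5) - 5) = -35*(-6/5 - 5) = -35*(-31/5) = 217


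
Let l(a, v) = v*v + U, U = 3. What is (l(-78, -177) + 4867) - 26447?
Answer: 9752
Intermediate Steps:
l(a, v) = 3 + v² (l(a, v) = v*v + 3 = v² + 3 = 3 + v²)
(l(-78, -177) + 4867) - 26447 = ((3 + (-177)²) + 4867) - 26447 = ((3 + 31329) + 4867) - 26447 = (31332 + 4867) - 26447 = 36199 - 26447 = 9752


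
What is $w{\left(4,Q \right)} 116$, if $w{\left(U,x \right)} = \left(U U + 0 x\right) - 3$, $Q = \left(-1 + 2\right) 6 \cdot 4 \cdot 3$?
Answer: $1508$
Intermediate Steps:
$Q = 72$ ($Q = 1 \cdot 24 \cdot 3 = 24 \cdot 3 = 72$)
$w{\left(U,x \right)} = -3 + U^{2}$ ($w{\left(U,x \right)} = \left(U^{2} + 0\right) - 3 = U^{2} - 3 = -3 + U^{2}$)
$w{\left(4,Q \right)} 116 = \left(-3 + 4^{2}\right) 116 = \left(-3 + 16\right) 116 = 13 \cdot 116 = 1508$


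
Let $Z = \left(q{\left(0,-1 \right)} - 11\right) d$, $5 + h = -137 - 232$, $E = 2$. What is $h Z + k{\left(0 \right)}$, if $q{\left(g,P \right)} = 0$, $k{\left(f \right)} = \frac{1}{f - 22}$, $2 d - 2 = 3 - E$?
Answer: $\frac{135761}{22} \approx 6171.0$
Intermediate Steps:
$d = \frac{3}{2}$ ($d = 1 + \frac{3 - 2}{2} = 1 + \frac{1}{2} \cdot 1 = 1 + \frac{1}{2} = \frac{3}{2} \approx 1.5$)
$h = -374$ ($h = -5 - 369 = -374$)
$k{\left(f \right)} = \frac{1}{-22 + f}$
$Z = - \frac{33}{2}$ ($Z = \left(0 - 11\right) \frac{3}{2} = \left(-11\right) \frac{3}{2} = - \frac{33}{2} \approx -16.5$)
$h Z + k{\left(0 \right)} = \left(-374\right) \left(- \frac{33}{2}\right) + \frac{1}{-22 + 0} = 6171 + \frac{1}{-22} = 6171 - \frac{1}{22} = \frac{135761}{22}$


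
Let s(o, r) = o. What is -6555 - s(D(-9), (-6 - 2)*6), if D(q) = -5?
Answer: -6550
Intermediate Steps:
-6555 - s(D(-9), (-6 - 2)*6) = -6555 - 1*(-5) = -6555 + 5 = -6550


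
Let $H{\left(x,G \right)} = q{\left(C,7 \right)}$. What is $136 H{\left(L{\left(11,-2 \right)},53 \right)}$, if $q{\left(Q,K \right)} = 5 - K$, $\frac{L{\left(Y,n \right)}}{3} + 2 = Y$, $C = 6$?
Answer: $-272$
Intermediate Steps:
$L{\left(Y,n \right)} = -6 + 3 Y$
$H{\left(x,G \right)} = -2$ ($H{\left(x,G \right)} = 5 - 7 = -2$)
$136 H{\left(L{\left(11,-2 \right)},53 \right)} = 136 \left(-2\right) = -272$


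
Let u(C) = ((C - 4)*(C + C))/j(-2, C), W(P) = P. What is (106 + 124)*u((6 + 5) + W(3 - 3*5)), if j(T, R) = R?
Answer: -2300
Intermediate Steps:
u(C) = -8 + 2*C (u(C) = ((C - 4)*(C + C))/C = ((-4 + C)*(2*C))/C = (2*C*(-4 + C))/C = -8 + 2*C)
(106 + 124)*u((6 + 5) + W(3 - 3*5)) = (106 + 124)*(-8 + 2*((6 + 5) + (3 - 3*5))) = 230*(-8 + 2*(11 + (3 - 15))) = 230*(-8 + 2*(11 - 12)) = 230*(-8 + 2*(-1)) = 230*(-8 - 2) = 230*(-10) = -2300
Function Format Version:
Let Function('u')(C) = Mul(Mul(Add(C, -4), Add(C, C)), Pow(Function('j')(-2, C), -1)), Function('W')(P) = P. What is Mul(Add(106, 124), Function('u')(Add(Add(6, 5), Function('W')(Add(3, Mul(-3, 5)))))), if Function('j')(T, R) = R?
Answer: -2300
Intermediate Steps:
Function('u')(C) = Add(-8, Mul(2, C)) (Function('u')(C) = Mul(Mul(Add(C, -4), Add(C, C)), Pow(C, -1)) = Mul(Mul(Add(-4, C), Mul(2, C)), Pow(C, -1)) = Mul(Mul(2, C, Add(-4, C)), Pow(C, -1)) = Add(-8, Mul(2, C)))
Mul(Add(106, 124), Function('u')(Add(Add(6, 5), Function('W')(Add(3, Mul(-3, 5)))))) = Mul(Add(106, 124), Add(-8, Mul(2, Add(Add(6, 5), Add(3, Mul(-3, 5)))))) = Mul(230, Add(-8, Mul(2, Add(11, Add(3, -15))))) = Mul(230, Add(-8, Mul(2, Add(11, -12)))) = Mul(230, Add(-8, Mul(2, -1))) = Mul(230, Add(-8, -2)) = Mul(230, -10) = -2300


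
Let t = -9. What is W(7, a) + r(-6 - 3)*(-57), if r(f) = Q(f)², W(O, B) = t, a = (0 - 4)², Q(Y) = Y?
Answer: -4626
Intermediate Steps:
a = 16 (a = (-4)² = 16)
W(O, B) = -9
r(f) = f²
W(7, a) + r(-6 - 3)*(-57) = -9 + (-6 - 3)²*(-57) = -9 + (-9)²*(-57) = -9 + 81*(-57) = -9 - 4617 = -4626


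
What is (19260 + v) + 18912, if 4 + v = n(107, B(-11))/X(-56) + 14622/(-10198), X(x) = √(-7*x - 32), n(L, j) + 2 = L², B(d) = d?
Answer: 194611321/5099 + 11447*√10/60 ≈ 38770.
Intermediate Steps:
n(L, j) = -2 + L²
X(x) = √(-32 - 7*x)
v = -27707/5099 + 11447*√10/60 (v = -4 + ((-2 + 107²)/(√(-32 - 7*(-56))) + 14622/(-10198)) = -4 + ((-2 + 11449)/(√(-32 + 392)) + 14622*(-1/10198)) = -4 + (11447/(√360) - 7311/5099) = -4 + (11447/((6*√10)) - 7311/5099) = -4 + (11447*(√10/60) - 7311/5099) = -4 + (11447*√10/60 - 7311/5099) = -4 + (-7311/5099 + 11447*√10/60) = -27707/5099 + 11447*√10/60 ≈ 597.88)
(19260 + v) + 18912 = (19260 + (-27707/5099 + 11447*√10/60)) + 18912 = (98179033/5099 + 11447*√10/60) + 18912 = 194611321/5099 + 11447*√10/60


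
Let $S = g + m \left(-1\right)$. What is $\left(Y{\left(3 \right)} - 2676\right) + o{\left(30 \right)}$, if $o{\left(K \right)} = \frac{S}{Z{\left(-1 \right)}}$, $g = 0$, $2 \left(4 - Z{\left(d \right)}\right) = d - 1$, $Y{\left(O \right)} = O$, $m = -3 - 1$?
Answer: $- \frac{13361}{5} \approx -2672.2$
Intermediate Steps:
$m = -4$
$Z{\left(d \right)} = \frac{9}{2} - \frac{d}{2}$ ($Z{\left(d \right)} = 4 - \frac{d - 1}{2} = 4 - \frac{-1 + d}{2} = 4 - \left(- \frac{1}{2} + \frac{d}{2}\right) = \frac{9}{2} - \frac{d}{2}$)
$S = 4$ ($S = 0 - -4 = 0 + 4 = 4$)
$o{\left(K \right)} = \frac{4}{5}$ ($o{\left(K \right)} = \frac{4}{\frac{9}{2} - - \frac{1}{2}} = \frac{4}{\frac{9}{2} + \frac{1}{2}} = \frac{4}{5}$)
$\left(Y{\left(3 \right)} - 2676\right) + o{\left(30 \right)} = \left(3 - 2676\right) + \frac{4}{5} = -2673 + \frac{4}{5} = - \frac{13361}{5}$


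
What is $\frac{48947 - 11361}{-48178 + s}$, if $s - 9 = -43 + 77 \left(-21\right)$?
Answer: $- \frac{37586}{49829} \approx -0.7543$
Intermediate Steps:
$s = -1651$ ($s = 9 + \left(-43 + 77 \left(-21\right)\right) = 9 - 1660 = -1651$)
$\frac{48947 - 11361}{-48178 + s} = \frac{48947 - 11361}{-48178 - 1651} = \frac{37586}{-49829} = 37586 \left(- \frac{1}{49829}\right) = - \frac{37586}{49829}$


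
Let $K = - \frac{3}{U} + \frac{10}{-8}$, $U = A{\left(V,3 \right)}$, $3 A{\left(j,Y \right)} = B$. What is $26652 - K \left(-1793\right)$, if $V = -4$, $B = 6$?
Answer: $\frac{86885}{4} \approx 21721.0$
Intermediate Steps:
$A{\left(j,Y \right)} = 2$ ($A{\left(j,Y \right)} = \frac{1}{3} \cdot 6 = 2$)
$U = 2$
$K = - \frac{11}{4}$ ($K = - \frac{3}{2} + \frac{10}{-8} = \left(-3\right) \frac{1}{2} + 10 \left(- \frac{1}{8}\right) = - \frac{3}{2} - \frac{5}{4} = - \frac{11}{4} \approx -2.75$)
$26652 - K \left(-1793\right) = 26652 - \left(- \frac{11}{4}\right) \left(-1793\right) = 26652 - \frac{19723}{4} = \frac{86885}{4}$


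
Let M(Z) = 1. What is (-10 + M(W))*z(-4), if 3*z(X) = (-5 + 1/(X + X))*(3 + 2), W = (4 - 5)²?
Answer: 615/8 ≈ 76.875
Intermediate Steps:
W = 1 (W = (-1)² = 1)
z(X) = -25/3 + 5/(6*X) (z(X) = ((-5 + 1/(X + X))*(3 + 2))/3 = ((-5 + 1/(2*X))*5)/3 = (-25 + 5/(2*X))/3 = -25/3 + 5/(6*X))
(-10 + M(W))*z(-4) = (-10 + 1)*((⅚)*(1 - 10*(-4))/(-4)) = -15*(-1)*(1 + 40)/(2*4) = -15*(-1)*41/(2*4) = -9*(-205/24) = 615/8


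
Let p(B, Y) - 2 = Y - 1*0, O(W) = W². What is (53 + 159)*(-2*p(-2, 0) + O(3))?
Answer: 1060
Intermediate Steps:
p(B, Y) = 2 + Y (p(B, Y) = 2 + (Y - 1*0) = 2 + (Y + 0) = 2 + Y)
(53 + 159)*(-2*p(-2, 0) + O(3)) = (53 + 159)*(-2*(2 + 0) + 3²) = 212*(-2*2 + 9) = 212*(-4 + 9) = 212*5 = 1060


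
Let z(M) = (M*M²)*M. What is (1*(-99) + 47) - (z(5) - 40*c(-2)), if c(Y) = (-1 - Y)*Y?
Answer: -757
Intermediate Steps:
z(M) = M⁴ (z(M) = M³*M = M⁴)
c(Y) = Y*(-1 - Y)
(1*(-99) + 47) - (z(5) - 40*c(-2)) = (1*(-99) + 47) - (5⁴ - (-40)*(-2)*(1 - 2)) = (-99 + 47) - (625 - (-40)*(-2)*(-1)) = -52 - (625 - 40*(-2)) = -52 - (625 + 80) = -52 - 1*705 = -52 - 705 = -757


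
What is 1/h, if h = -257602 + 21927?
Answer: -1/235675 ≈ -4.2431e-6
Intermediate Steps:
h = -235675
1/h = 1/(-235675) = -1/235675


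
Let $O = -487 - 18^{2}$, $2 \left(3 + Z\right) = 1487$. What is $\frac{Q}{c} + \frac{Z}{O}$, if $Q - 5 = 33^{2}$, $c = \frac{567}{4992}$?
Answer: $\frac{2952434843}{306558} \approx 9630.9$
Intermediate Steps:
$Z = \frac{1481}{2}$ ($Z = -3 + \frac{1}{2} \cdot 1487 = -3 + \frac{1487}{2} = \frac{1481}{2} \approx 740.5$)
$c = \frac{189}{1664}$ ($c = 567 \cdot \frac{1}{4992} = \frac{189}{1664} \approx 0.11358$)
$O = -811$ ($O = -487 - 324 = -811$)
$Q = 1094$ ($Q = 5 + 33^{2} = 5 + 1089 = 1094$)
$\frac{Q}{c} + \frac{Z}{O} = \frac{1094}{\frac{189}{1664}} + \frac{1481}{2 \left(-811\right)} = 1094 \cdot \frac{1664}{189} + \frac{1481}{2} \left(- \frac{1}{811}\right) = \frac{1820416}{189} - \frac{1481}{1622} = \frac{2952434843}{306558}$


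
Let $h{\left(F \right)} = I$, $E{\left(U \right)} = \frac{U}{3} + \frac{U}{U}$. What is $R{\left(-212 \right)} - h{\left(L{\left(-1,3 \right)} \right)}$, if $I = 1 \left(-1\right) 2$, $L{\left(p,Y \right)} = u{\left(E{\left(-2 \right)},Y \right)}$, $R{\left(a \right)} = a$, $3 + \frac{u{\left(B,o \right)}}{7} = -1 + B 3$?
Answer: $-210$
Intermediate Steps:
$E{\left(U \right)} = 1 + \frac{U}{3}$ ($E{\left(U \right)} = U \frac{1}{3} + 1 = \frac{U}{3} + 1 = 1 + \frac{U}{3}$)
$u{\left(B,o \right)} = -28 + 21 B$ ($u{\left(B,o \right)} = -21 + 7 \left(-1 + B 3\right) = -21 + 7 \left(-1 + 3 B\right) = -21 + \left(-7 + 21 B\right) = -28 + 21 B$)
$L{\left(p,Y \right)} = -21$ ($L{\left(p,Y \right)} = -28 + 21 \left(1 + \frac{1}{3} \left(-2\right)\right) = -28 + 21 \left(1 - \frac{2}{3}\right) = -28 + 21 \cdot \frac{1}{3} = -28 + 7 = -21$)
$I = -2$ ($I = \left(-1\right) 2 = -2$)
$h{\left(F \right)} = -2$
$R{\left(-212 \right)} - h{\left(L{\left(-1,3 \right)} \right)} = -212 - -2 = -212 + 2 = -210$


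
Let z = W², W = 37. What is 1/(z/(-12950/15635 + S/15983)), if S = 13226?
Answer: -38268/68421033329 ≈ -5.5930e-7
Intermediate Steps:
z = 1369 (z = 37² = 1369)
1/(z/(-12950/15635 + S/15983)) = 1/(1369/(-12950/15635 + 13226/15983)) = 1/(1369/(-12950*1/15635 + 13226*(1/15983))) = 1/(1369/(-2590/3127 + 13226/15983)) = 1/(1369/(-38268/49978841)) = 1/(1369*(-49978841/38268)) = 1/(-68421033329/38268) = -38268/68421033329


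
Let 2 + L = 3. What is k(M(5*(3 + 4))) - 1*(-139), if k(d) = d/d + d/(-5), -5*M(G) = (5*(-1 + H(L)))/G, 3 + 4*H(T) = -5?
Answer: 24497/175 ≈ 139.98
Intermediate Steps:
L = 1 (L = -2 + 3 = 1)
H(T) = -2 (H(T) = -3/4 + (1/4)*(-5) = -3/4 - 5/4 = -2)
M(G) = 3/G (M(G) = -5*(-1 - 2)/(5*G) = -5*(-3)/(5*G) = -(-3)/G = 3/G)
k(d) = 1 - d/5 (k(d) = 1 + d*(-1/5) = 1 - d/5)
k(M(5*(3 + 4))) - 1*(-139) = (1 - 3/(5*(5*(3 + 4)))) - 1*(-139) = (1 - 3/(5*(5*7))) + 139 = (1 - 3/(5*35)) + 139 = (1 - 1/5*3/35) + 139 = (1 - 3/175) + 139 = 172/175 + 139 = 24497/175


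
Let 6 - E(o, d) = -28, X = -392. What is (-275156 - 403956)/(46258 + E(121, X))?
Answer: -169778/11573 ≈ -14.670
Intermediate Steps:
E(o, d) = 34 (E(o, d) = 6 - 1*(-28) = 6 + 28 = 34)
(-275156 - 403956)/(46258 + E(121, X)) = (-275156 - 403956)/(46258 + 34) = -679112/46292 = -679112*1/46292 = -169778/11573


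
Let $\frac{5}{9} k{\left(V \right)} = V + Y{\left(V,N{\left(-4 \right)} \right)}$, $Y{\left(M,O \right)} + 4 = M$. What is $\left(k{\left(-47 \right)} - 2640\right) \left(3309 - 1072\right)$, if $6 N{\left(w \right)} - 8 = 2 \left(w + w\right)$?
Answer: $- \frac{31501434}{5} \approx -6.3003 \cdot 10^{6}$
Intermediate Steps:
$N{\left(w \right)} = \frac{4}{3} + \frac{2 w}{3}$ ($N{\left(w \right)} = \frac{4}{3} + \frac{2 \left(w + w\right)}{6} = \frac{4}{3} + \frac{2 \cdot 2 w}{6} = \frac{4}{3} + \frac{4 w}{6} = \frac{4}{3} + \frac{2 w}{3}$)
$Y{\left(M,O \right)} = -4 + M$
$k{\left(V \right)} = - \frac{36}{5} + \frac{18 V}{5}$ ($k{\left(V \right)} = \frac{9 \left(V + \left(-4 + V\right)\right)}{5} = \frac{9 \left(-4 + 2 V\right)}{5} = - \frac{36}{5} + \frac{18 V}{5}$)
$\left(k{\left(-47 \right)} - 2640\right) \left(3309 - 1072\right) = \left(\left(- \frac{36}{5} + \frac{18}{5} \left(-47\right)\right) - 2640\right) \left(3309 - 1072\right) = \left(\left(- \frac{36}{5} - \frac{846}{5}\right) - 2640\right) 2237 = \left(- \frac{882}{5} - 2640\right) 2237 = \left(- \frac{14082}{5}\right) 2237 = - \frac{31501434}{5}$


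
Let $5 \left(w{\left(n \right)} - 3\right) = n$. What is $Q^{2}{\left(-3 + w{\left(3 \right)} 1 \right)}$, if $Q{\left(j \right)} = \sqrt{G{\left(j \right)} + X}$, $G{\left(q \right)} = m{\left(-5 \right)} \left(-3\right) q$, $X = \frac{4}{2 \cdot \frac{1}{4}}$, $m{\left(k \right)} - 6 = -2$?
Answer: $\frac{4}{5} \approx 0.8$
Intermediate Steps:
$w{\left(n \right)} = 3 + \frac{n}{5}$
$m{\left(k \right)} = 4$ ($m{\left(k \right)} = 6 - 2 = 4$)
$X = 8$ ($X = \frac{4}{2 \cdot \frac{1}{4}} = 4 \frac{1}{\frac{1}{2}} = 4 \cdot 2 = 8$)
$G{\left(q \right)} = - 12 q$ ($G{\left(q \right)} = 4 \left(-3\right) q = - 12 q$)
$Q{\left(j \right)} = \sqrt{8 - 12 j}$ ($Q{\left(j \right)} = \sqrt{- 12 j + 8} = \sqrt{8 - 12 j}$)
$Q^{2}{\left(-3 + w{\left(3 \right)} 1 \right)} = \left(2 \sqrt{2 - 3 \left(-3 + \left(3 + \frac{1}{5} \cdot 3\right) 1\right)}\right)^{2} = \left(2 \sqrt{2 - 3 \left(-3 + \left(3 + \frac{3}{5}\right) 1\right)}\right)^{2} = \left(2 \sqrt{2 - 3 \left(-3 + \frac{18}{5} \cdot 1\right)}\right)^{2} = \left(2 \sqrt{2 - 3 \left(-3 + \frac{18}{5}\right)}\right)^{2} = \left(2 \sqrt{2 - \frac{9}{5}}\right)^{2} = \left(\frac{2}{\sqrt{5}}\right)^{2} = \left(2 \frac{\sqrt{5}}{5}\right)^{2} = \left(\frac{2 \sqrt{5}}{5}\right)^{2} = \frac{4}{5}$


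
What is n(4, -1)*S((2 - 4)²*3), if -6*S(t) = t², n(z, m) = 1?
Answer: -24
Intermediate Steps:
S(t) = -t²/6
n(4, -1)*S((2 - 4)²*3) = 1*(-9*(2 - 4)⁴/6) = 1*(-((-2)²*3)²/6) = 1*(-(4*3)²/6) = 1*(-⅙*12²) = 1*(-⅙*144) = 1*(-24) = -24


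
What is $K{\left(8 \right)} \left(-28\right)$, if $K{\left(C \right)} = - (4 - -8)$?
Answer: $336$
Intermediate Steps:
$K{\left(C \right)} = -12$ ($K{\left(C \right)} = - (4 + 8) = \left(-1\right) 12 = -12$)
$K{\left(8 \right)} \left(-28\right) = \left(-12\right) \left(-28\right) = 336$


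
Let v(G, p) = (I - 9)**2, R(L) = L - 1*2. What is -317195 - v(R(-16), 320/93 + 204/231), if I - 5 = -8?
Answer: -317339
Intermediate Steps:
I = -3 (I = 5 - 8 = -3)
R(L) = -2 + L (R(L) = L - 2 = -2 + L)
v(G, p) = 144 (v(G, p) = (-3 - 9)**2 = (-12)**2 = 144)
-317195 - v(R(-16), 320/93 + 204/231) = -317195 - 1*144 = -317195 - 144 = -317339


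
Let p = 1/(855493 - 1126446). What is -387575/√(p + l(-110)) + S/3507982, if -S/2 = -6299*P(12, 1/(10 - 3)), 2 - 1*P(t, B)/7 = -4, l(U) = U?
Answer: 264558/1753991 + 387575*I*√8075708373943/29804831 ≈ 0.15083 + 36954.0*I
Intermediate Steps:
p = -1/270953 (p = 1/(-270953) = -1/270953 ≈ -3.6907e-6)
P(t, B) = 42 (P(t, B) = 14 - 7*(-4) = 14 + 28 = 42)
S = 529116 (S = -(-12598)*42 = -2*(-264558) = 529116)
-387575/√(p + l(-110)) + S/3507982 = -387575/√(-1/270953 - 110) + 529116/3507982 = -387575*(-I*√8075708373943/29804831) + 529116*(1/3507982) = -387575*(-I*√8075708373943/29804831) + 264558/1753991 = -(-387575)*I*√8075708373943/29804831 + 264558/1753991 = 387575*I*√8075708373943/29804831 + 264558/1753991 = 264558/1753991 + 387575*I*√8075708373943/29804831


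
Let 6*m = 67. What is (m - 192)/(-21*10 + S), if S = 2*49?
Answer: 155/96 ≈ 1.6146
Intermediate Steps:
S = 98
m = 67/6 (m = (1/6)*67 = 67/6 ≈ 11.167)
(m - 192)/(-21*10 + S) = (67/6 - 192)/(-21*10 + 98) = -1085/(6*(-210 + 98)) = -1085/6/(-112) = -1085/6*(-1/112) = 155/96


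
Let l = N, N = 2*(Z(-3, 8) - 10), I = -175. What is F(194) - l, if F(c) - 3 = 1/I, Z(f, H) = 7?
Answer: 1574/175 ≈ 8.9943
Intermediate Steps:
N = -6 (N = 2*(7 - 10) = 2*(-3) = -6)
l = -6
F(c) = 524/175 (F(c) = 3 + 1/(-175) = 3 - 1/175 = 524/175)
F(194) - l = 524/175 - 1*(-6) = 524/175 + 6 = 1574/175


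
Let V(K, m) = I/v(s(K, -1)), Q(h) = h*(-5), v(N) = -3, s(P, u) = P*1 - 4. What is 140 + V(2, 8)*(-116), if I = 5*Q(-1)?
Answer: 3320/3 ≈ 1106.7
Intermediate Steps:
s(P, u) = -4 + P (s(P, u) = P - 4 = -4 + P)
Q(h) = -5*h
I = 25 (I = 5*(-5*(-1)) = 5*5 = 25)
V(K, m) = -25/3 (V(K, m) = 25/(-3) = 25*(-⅓) = -25/3)
140 + V(2, 8)*(-116) = 140 - 25/3*(-116) = 140 + 2900/3 = 3320/3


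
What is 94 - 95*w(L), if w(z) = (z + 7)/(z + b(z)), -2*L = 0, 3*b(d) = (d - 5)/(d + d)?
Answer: 94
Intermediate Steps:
b(d) = (-5 + d)/(6*d) (b(d) = ((d - 5)/(d + d))/3 = ((-5 + d)/((2*d)))/3 = ((-5 + d)*(1/(2*d)))/3 = ((-5 + d)/(2*d))/3 = (-5 + d)/(6*d))
L = 0 (L = -½*0 = 0)
w(z) = (7 + z)/(z + (-5 + z)/(6*z)) (w(z) = (z + 7)/(z + (-5 + z)/(6*z)) = (7 + z)/(z + (-5 + z)/(6*z)))
94 - 95*w(L) = 94 - 570*0*(7 + 0)/(-5 + 0 + 6*0²) = 94 - 570*0*7/(-5 + 0 + 6*0) = 94 - 570*0*7/(-5 + 0 + 0) = 94 - 570*0*7/(-5) = 94 - 570*0*(-1)*7/5 = 94 - 95*0 = 94 + 0 = 94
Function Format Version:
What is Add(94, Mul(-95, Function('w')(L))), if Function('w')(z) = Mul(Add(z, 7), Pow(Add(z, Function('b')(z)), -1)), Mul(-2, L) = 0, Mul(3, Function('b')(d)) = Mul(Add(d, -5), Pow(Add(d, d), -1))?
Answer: 94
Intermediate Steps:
Function('b')(d) = Mul(Rational(1, 6), Pow(d, -1), Add(-5, d)) (Function('b')(d) = Mul(Rational(1, 3), Mul(Add(d, -5), Pow(Add(d, d), -1))) = Mul(Rational(1, 3), Mul(Add(-5, d), Pow(Mul(2, d), -1))) = Mul(Rational(1, 3), Mul(Add(-5, d), Mul(Rational(1, 2), Pow(d, -1)))) = Mul(Rational(1, 3), Mul(Rational(1, 2), Pow(d, -1), Add(-5, d))) = Mul(Rational(1, 6), Pow(d, -1), Add(-5, d)))
L = 0 (L = Mul(Rational(-1, 2), 0) = 0)
Function('w')(z) = Mul(Pow(Add(z, Mul(Rational(1, 6), Pow(z, -1), Add(-5, z))), -1), Add(7, z)) (Function('w')(z) = Mul(Add(z, 7), Pow(Add(z, Mul(Rational(1, 6), Pow(z, -1), Add(-5, z))), -1)) = Mul(Add(7, z), Pow(Add(z, Mul(Rational(1, 6), Pow(z, -1), Add(-5, z))), -1)) = Mul(Pow(Add(z, Mul(Rational(1, 6), Pow(z, -1), Add(-5, z))), -1), Add(7, z)))
Add(94, Mul(-95, Function('w')(L))) = Add(94, Mul(-95, Mul(6, 0, Pow(Add(-5, 0, Mul(6, Pow(0, 2))), -1), Add(7, 0)))) = Add(94, Mul(-95, Mul(6, 0, Pow(Add(-5, 0, Mul(6, 0)), -1), 7))) = Add(94, Mul(-95, Mul(6, 0, Pow(Add(-5, 0, 0), -1), 7))) = Add(94, Mul(-95, Mul(6, 0, Pow(-5, -1), 7))) = Add(94, Mul(-95, Mul(6, 0, Rational(-1, 5), 7))) = Add(94, Mul(-95, 0)) = Add(94, 0) = 94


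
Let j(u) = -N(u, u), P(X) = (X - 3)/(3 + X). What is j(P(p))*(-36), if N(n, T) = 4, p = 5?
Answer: 144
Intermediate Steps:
P(X) = (-3 + X)/(3 + X)
j(u) = -4 (j(u) = -1*4 = -4)
j(P(p))*(-36) = -4*(-36) = 144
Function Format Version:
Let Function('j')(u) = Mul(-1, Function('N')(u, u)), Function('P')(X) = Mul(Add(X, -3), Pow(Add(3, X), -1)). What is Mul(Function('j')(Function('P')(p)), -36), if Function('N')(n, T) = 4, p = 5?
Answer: 144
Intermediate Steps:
Function('P')(X) = Mul(Pow(Add(3, X), -1), Add(-3, X)) (Function('P')(X) = Mul(Add(-3, X), Pow(Add(3, X), -1)) = Mul(Pow(Add(3, X), -1), Add(-3, X)))
Function('j')(u) = -4 (Function('j')(u) = Mul(-1, 4) = -4)
Mul(Function('j')(Function('P')(p)), -36) = Mul(-4, -36) = 144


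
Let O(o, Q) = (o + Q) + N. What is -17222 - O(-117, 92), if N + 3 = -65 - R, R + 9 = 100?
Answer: -17038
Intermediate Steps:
R = 91 (R = -9 + 100 = 91)
N = -159 (N = -3 + (-65 - 1*91) = -3 + (-65 - 91) = -3 - 156 = -159)
O(o, Q) = -159 + Q + o (O(o, Q) = (o + Q) - 159 = (Q + o) - 159 = -159 + Q + o)
-17222 - O(-117, 92) = -17222 - (-159 + 92 - 117) = -17222 - 1*(-184) = -17222 + 184 = -17038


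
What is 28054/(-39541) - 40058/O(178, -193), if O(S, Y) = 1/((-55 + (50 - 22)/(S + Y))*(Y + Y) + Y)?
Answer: -516937249465024/593115 ≈ -8.7156e+8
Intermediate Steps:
O(S, Y) = 1/(Y + 2*Y*(-55 + 28/(S + Y))) (O(S, Y) = 1/((-55 + 28/(S + Y))*(2*Y) + Y) = 1/(2*Y*(-55 + 28/(S + Y)) + Y) = 1/(Y + 2*Y*(-55 + 28/(S + Y))))
28054/(-39541) - 40058/O(178, -193) = 28054/(-39541) - 40058*(-193*(-56 + 109*178 + 109*(-193))/(-1*178 - 1*(-193))) = 28054*(-1/39541) - 40058*(-193*(-56 + 19402 - 21037)/(-178 + 193)) = -28054/39541 - 40058/((-1/193*15/(-1691))) = -28054/39541 - 40058/((-1/193*(-1/1691)*15)) = -28054/39541 - 40058/15/326363 = -28054/39541 - 40058*326363/15 = -28054/39541 - 13073449054/15 = -516937249465024/593115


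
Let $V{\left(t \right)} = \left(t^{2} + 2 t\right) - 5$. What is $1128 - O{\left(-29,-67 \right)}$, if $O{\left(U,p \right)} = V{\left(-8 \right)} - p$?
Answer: $1018$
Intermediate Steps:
$V{\left(t \right)} = -5 + t^{2} + 2 t$
$O{\left(U,p \right)} = 43 - p$ ($O{\left(U,p \right)} = \left(-5 + \left(-8\right)^{2} + 2 \left(-8\right)\right) - p = \left(-5 + 64 - 16\right) - p = 43 - p$)
$1128 - O{\left(-29,-67 \right)} = 1128 - \left(43 - -67\right) = 1128 - \left(43 + 67\right) = 1128 - 110 = 1018$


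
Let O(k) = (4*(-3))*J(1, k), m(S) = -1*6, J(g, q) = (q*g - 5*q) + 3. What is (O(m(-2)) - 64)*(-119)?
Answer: 46172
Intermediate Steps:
J(g, q) = 3 - 5*q + g*q (J(g, q) = (g*q - 5*q) + 3 = (-5*q + g*q) + 3 = 3 - 5*q + g*q)
m(S) = -6
O(k) = -36 + 48*k (O(k) = (4*(-3))*(3 - 5*k + 1*k) = -12*(3 - 5*k + k) = -12*(3 - 4*k) = -36 + 48*k)
(O(m(-2)) - 64)*(-119) = ((-36 + 48*(-6)) - 64)*(-119) = ((-36 - 288) - 64)*(-119) = (-324 - 64)*(-119) = -388*(-119) = 46172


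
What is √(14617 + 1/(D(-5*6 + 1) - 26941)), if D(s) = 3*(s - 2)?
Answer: √10682646682218/27034 ≈ 120.90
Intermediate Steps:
D(s) = -6 + 3*s (D(s) = 3*(-2 + s) = -6 + 3*s)
√(14617 + 1/(D(-5*6 + 1) - 26941)) = √(14617 + 1/((-6 + 3*(-5*6 + 1)) - 26941)) = √(14617 + 1/((-6 + 3*(-30 + 1)) - 26941)) = √(14617 + 1/((-6 + 3*(-29)) - 26941)) = √(14617 + 1/((-6 - 87) - 26941)) = √(14617 + 1/(-93 - 26941)) = √(14617 + 1/(-27034)) = √(14617 - 1/27034) = √(395155977/27034) = √10682646682218/27034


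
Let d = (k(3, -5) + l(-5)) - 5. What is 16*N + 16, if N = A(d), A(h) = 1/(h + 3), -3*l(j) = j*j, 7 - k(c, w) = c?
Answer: 256/19 ≈ 13.474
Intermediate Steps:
k(c, w) = 7 - c
l(j) = -j²/3 (l(j) = -j*j/3 = -j²/3)
d = -28/3 (d = ((7 - 1*3) - ⅓*(-5)²) - 5 = ((7 - 3) - ⅓*25) - 5 = (4 - 25/3) - 5 = -13/3 - 5 = -28/3 ≈ -9.3333)
A(h) = 1/(3 + h)
N = -3/19 (N = 1/(3 - 28/3) = 1/(-19/3) = -3/19 ≈ -0.15789)
16*N + 16 = 16*(-3/19) + 16 = -48/19 + 16 = 256/19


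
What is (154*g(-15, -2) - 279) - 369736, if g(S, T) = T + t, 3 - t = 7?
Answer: -370939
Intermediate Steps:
t = -4 (t = 3 - 1*7 = 3 - 7 = -4)
g(S, T) = -4 + T (g(S, T) = T - 4 = -4 + T)
(154*g(-15, -2) - 279) - 369736 = (154*(-4 - 2) - 279) - 369736 = (154*(-6) - 279) - 369736 = (-924 - 279) - 369736 = -1203 - 369736 = -370939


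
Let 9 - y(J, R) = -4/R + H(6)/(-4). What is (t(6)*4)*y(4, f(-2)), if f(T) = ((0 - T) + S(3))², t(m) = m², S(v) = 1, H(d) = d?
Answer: 1576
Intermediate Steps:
f(T) = (1 - T)² (f(T) = ((0 - T) + 1)² = (-T + 1)² = (1 - T)²)
y(J, R) = 21/2 + 4/R (y(J, R) = 9 - (-4/R + 6/(-4)) = 9 - (-4/R + 6*(-¼)) = 9 - (-4/R - 3/2) = 9 - (-3/2 - 4/R) = 9 + (3/2 + 4/R) = 21/2 + 4/R)
(t(6)*4)*y(4, f(-2)) = (6²*4)*(21/2 + 4/((-1 - 2)²)) = (36*4)*(21/2 + 4/((-3)²)) = 144*(21/2 + 4/9) = 144*(197/18) = 1576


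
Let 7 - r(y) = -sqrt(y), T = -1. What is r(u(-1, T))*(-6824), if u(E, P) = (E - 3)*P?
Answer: -61416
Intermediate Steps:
u(E, P) = P*(-3 + E) (u(E, P) = (-3 + E)*P = P*(-3 + E))
r(y) = 7 + sqrt(y) (r(y) = 7 - (-1)*sqrt(y) = 7 + sqrt(y))
r(u(-1, T))*(-6824) = (7 + sqrt(-(-3 - 1)))*(-6824) = (7 + sqrt(-1*(-4)))*(-6824) = (7 + sqrt(4))*(-6824) = (7 + 2)*(-6824) = 9*(-6824) = -61416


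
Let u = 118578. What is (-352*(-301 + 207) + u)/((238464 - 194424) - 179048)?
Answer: -75833/67504 ≈ -1.1234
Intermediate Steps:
(-352*(-301 + 207) + u)/((238464 - 194424) - 179048) = (-352*(-301 + 207) + 118578)/((238464 - 194424) - 179048) = (-352*(-94) + 118578)/(44040 - 179048) = (33088 + 118578)/(-135008) = 151666*(-1/135008) = -75833/67504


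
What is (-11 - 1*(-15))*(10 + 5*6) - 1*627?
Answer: -467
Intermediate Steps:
(-11 - 1*(-15))*(10 + 5*6) - 1*627 = (-11 + 15)*(10 + 30) - 627 = 4*40 - 627 = 160 - 627 = -467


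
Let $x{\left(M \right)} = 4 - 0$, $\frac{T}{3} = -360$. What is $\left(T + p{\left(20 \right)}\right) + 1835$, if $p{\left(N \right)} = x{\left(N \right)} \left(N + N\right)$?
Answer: $915$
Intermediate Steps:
$T = -1080$ ($T = 3 \left(-360\right) = -1080$)
$x{\left(M \right)} = 4$ ($x{\left(M \right)} = 4 + 0 = 4$)
$p{\left(N \right)} = 8 N$ ($p{\left(N \right)} = 4 \left(N + N\right) = 4 \cdot 2 N = 8 N$)
$\left(T + p{\left(20 \right)}\right) + 1835 = \left(-1080 + 8 \cdot 20\right) + 1835 = \left(-1080 + 160\right) + 1835 = -920 + 1835 = 915$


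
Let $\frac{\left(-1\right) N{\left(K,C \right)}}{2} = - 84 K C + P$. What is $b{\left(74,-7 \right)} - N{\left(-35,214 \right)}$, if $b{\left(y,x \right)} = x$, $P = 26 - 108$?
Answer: $1258149$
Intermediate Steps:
$P = -82$ ($P = 26 - 108 = -82$)
$N{\left(K,C \right)} = 164 + 168 C K$ ($N{\left(K,C \right)} = - 2 \left(- 84 K C - 82\right) = - 2 \left(- 84 C K - 82\right) = - 2 \left(-82 - 84 C K\right) = 164 + 168 C K$)
$b{\left(74,-7 \right)} - N{\left(-35,214 \right)} = -7 - \left(164 + 168 \cdot 214 \left(-35\right)\right) = -7 - \left(164 - 1258320\right) = -7 - -1258156 = -7 + 1258156 = 1258149$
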